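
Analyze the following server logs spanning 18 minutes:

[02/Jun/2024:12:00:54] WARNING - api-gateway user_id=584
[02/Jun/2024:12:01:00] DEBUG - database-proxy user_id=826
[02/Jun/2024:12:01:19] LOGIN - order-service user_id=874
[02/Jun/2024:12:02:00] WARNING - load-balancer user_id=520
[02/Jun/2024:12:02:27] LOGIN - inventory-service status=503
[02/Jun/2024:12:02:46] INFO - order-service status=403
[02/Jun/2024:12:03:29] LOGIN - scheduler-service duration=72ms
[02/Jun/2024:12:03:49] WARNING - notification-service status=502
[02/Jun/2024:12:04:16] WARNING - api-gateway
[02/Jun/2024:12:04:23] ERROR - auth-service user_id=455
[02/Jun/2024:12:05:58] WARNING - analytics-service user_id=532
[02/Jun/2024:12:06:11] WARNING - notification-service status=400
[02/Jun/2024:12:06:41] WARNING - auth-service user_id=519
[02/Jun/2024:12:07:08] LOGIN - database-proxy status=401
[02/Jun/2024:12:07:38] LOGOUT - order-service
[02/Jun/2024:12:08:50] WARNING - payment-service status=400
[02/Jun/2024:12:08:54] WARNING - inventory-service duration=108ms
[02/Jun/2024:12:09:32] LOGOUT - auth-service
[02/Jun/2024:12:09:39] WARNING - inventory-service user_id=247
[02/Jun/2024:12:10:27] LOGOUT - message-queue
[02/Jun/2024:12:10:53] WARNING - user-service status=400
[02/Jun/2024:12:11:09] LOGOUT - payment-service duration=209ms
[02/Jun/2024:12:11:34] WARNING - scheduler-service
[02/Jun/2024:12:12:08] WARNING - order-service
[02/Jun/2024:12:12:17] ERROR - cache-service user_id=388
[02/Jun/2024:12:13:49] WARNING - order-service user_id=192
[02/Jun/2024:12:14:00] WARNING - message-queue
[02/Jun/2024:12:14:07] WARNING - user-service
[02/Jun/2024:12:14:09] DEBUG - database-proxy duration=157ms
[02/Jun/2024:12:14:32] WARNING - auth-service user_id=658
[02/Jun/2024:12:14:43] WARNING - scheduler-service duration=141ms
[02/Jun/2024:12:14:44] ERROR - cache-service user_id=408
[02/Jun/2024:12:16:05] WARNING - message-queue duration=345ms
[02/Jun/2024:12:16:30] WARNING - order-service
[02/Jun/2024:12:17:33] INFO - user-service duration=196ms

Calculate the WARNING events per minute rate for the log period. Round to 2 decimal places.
1.11

To calculate the rate:

1. Count total WARNING events: 20
2. Total time period: 18 minutes
3. Rate = 20 / 18 = 1.11 events per minute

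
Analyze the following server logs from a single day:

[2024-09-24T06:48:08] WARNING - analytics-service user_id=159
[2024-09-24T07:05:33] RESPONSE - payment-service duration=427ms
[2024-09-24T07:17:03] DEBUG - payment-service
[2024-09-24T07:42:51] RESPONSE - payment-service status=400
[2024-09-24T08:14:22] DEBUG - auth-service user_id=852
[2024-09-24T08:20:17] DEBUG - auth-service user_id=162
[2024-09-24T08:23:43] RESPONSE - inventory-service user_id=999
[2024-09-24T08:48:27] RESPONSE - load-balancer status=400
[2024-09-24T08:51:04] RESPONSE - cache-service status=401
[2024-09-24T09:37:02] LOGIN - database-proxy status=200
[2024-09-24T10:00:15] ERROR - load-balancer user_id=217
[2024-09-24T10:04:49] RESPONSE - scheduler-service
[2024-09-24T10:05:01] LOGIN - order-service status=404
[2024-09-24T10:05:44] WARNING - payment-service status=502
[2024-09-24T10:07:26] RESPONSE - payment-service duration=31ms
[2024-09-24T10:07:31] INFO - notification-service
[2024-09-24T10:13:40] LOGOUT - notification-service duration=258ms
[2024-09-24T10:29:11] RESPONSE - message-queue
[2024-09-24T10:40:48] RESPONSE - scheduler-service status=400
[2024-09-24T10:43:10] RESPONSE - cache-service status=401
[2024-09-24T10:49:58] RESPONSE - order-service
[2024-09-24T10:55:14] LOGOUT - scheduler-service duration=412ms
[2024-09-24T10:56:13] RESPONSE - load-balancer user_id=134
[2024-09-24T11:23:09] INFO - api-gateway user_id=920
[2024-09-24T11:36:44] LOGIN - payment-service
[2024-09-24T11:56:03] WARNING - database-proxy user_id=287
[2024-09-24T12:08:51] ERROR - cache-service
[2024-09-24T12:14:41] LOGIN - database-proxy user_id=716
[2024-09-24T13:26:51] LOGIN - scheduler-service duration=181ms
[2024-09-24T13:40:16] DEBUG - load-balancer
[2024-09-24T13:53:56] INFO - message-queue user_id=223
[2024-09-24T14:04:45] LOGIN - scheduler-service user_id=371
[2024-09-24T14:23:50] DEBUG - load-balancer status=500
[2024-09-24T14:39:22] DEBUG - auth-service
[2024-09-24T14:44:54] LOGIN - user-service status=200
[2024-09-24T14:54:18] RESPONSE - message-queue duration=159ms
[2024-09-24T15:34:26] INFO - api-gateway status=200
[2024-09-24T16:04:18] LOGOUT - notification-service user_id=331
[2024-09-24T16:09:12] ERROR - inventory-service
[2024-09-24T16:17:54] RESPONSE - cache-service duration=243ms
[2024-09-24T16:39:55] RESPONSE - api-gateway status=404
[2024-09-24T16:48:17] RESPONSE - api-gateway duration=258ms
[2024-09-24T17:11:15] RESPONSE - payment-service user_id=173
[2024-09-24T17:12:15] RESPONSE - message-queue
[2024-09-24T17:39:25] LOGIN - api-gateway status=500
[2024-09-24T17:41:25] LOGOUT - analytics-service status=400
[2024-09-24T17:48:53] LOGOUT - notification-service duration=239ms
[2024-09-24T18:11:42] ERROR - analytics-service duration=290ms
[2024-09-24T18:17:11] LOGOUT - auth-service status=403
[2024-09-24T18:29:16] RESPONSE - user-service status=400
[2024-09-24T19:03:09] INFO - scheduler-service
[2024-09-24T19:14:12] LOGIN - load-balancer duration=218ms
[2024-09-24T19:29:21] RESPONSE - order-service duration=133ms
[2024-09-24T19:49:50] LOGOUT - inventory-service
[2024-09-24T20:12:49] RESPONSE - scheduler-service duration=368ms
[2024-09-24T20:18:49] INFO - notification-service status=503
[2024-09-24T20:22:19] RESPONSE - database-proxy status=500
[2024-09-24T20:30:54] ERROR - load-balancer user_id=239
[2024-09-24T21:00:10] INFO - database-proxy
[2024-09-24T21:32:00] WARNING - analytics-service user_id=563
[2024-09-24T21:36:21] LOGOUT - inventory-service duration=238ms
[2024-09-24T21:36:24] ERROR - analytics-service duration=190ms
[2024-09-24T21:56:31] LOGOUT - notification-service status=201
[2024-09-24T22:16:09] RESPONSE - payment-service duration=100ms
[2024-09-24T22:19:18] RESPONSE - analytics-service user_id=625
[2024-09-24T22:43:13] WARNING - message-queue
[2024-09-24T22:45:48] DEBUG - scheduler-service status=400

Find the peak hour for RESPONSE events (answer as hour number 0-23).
10

To find the peak hour:

1. Group all RESPONSE events by hour
2. Count events in each hour
3. Find hour with maximum count
4. Peak hour: 10 (with 7 events)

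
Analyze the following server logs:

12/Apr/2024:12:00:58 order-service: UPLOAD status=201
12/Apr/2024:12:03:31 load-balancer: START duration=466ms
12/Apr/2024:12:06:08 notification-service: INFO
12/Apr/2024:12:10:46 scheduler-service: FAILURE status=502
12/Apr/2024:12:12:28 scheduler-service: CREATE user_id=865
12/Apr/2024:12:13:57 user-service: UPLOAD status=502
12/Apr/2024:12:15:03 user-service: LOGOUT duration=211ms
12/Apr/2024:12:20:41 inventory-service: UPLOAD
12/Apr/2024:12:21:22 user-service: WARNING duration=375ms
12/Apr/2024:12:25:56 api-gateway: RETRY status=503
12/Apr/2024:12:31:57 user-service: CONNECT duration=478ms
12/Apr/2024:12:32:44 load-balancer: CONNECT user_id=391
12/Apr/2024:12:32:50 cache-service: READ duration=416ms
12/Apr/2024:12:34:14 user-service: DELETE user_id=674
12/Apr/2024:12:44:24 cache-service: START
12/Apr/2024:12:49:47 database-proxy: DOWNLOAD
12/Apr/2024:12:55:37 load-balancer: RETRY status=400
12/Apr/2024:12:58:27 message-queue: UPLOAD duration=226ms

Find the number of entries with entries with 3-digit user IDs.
3

To find matching entries:

1. Pattern to match: entries with 3-digit user IDs
2. Scan each log entry for the pattern
3. Count matches: 3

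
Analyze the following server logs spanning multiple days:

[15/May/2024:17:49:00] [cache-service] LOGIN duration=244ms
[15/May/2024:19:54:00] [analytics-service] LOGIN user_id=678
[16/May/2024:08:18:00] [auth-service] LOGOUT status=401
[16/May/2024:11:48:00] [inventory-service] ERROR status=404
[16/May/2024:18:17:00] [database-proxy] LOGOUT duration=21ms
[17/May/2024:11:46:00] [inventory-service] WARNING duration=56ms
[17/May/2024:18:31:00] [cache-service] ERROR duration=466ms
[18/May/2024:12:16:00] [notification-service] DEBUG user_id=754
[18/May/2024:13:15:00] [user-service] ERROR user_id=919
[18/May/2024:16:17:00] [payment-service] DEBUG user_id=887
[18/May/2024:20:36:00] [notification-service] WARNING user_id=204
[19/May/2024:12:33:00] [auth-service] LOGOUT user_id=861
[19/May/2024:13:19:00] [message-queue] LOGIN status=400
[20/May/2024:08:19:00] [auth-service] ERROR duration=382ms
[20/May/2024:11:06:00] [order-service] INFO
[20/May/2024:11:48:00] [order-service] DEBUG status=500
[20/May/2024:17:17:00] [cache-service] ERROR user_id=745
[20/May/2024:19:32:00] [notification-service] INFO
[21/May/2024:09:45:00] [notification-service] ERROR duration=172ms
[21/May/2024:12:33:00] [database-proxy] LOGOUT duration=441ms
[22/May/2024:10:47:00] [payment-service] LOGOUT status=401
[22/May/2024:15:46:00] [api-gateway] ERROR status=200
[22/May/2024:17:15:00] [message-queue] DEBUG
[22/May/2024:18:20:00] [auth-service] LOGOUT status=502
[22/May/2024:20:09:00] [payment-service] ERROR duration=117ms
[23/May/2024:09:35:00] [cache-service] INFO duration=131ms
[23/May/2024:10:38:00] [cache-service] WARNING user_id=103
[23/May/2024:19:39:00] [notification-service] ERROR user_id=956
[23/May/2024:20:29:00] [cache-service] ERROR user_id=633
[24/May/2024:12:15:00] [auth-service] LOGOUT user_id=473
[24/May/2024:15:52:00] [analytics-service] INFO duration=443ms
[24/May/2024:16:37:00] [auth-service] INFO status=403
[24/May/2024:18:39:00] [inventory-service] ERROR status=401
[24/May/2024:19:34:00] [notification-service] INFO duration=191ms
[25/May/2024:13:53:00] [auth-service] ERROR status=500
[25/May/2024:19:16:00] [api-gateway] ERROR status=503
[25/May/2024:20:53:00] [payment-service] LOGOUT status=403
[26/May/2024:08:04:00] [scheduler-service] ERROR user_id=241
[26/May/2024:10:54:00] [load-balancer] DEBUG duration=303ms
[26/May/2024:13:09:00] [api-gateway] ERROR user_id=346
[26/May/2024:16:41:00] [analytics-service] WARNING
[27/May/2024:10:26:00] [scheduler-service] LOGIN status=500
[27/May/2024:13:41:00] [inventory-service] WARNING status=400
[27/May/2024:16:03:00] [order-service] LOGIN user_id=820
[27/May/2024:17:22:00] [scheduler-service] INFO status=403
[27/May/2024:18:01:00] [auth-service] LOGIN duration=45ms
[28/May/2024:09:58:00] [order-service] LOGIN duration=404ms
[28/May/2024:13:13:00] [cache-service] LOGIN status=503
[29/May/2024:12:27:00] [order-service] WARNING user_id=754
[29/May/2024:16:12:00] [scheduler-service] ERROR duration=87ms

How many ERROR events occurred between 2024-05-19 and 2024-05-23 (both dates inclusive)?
7

To filter by date range:

1. Date range: 2024-05-19 through 2024-05-23, both dates inclusive
2. Filter for ERROR events whose date falls in this range
3. Count matching events: 7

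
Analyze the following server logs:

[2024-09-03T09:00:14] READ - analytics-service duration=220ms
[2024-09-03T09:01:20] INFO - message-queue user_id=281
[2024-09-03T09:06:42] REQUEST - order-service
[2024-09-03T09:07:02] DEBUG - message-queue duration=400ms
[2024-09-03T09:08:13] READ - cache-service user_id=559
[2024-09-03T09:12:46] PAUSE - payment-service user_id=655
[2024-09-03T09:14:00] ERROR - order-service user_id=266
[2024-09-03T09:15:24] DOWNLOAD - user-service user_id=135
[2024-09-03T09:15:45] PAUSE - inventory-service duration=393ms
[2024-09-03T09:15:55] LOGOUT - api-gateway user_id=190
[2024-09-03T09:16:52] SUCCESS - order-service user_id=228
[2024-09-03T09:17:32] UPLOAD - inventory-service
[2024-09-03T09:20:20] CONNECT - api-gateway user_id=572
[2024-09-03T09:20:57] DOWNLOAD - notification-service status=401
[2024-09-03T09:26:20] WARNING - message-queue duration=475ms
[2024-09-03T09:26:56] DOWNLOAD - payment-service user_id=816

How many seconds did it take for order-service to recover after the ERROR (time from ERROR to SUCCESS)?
172

To calculate recovery time:

1. Find ERROR event for order-service: 2024-09-03T09:14:00
2. Find next SUCCESS event for order-service: 2024-09-03T09:16:52
3. Recovery time: 2024-09-03T09:16:52 - 2024-09-03T09:14:00 = 172 seconds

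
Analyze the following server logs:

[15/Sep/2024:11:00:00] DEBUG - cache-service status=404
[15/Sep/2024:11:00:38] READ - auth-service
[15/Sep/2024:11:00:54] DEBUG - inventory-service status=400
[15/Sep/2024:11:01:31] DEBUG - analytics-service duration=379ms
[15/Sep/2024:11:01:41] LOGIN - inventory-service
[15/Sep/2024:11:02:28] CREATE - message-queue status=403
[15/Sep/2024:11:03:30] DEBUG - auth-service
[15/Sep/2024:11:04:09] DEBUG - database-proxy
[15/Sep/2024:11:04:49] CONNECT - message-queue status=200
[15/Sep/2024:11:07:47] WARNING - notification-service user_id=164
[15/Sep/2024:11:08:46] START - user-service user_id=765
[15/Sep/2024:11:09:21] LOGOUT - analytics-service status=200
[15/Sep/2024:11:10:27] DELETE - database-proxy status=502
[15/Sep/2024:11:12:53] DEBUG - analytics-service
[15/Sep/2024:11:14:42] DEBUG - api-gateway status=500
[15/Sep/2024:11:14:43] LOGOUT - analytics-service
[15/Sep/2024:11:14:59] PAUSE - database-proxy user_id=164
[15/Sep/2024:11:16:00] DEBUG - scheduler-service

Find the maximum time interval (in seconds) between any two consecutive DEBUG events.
524

To find the longest gap:

1. Extract all DEBUG events in chronological order
2. Calculate time differences between consecutive events
3. Find the maximum difference
4. Longest gap: 524 seconds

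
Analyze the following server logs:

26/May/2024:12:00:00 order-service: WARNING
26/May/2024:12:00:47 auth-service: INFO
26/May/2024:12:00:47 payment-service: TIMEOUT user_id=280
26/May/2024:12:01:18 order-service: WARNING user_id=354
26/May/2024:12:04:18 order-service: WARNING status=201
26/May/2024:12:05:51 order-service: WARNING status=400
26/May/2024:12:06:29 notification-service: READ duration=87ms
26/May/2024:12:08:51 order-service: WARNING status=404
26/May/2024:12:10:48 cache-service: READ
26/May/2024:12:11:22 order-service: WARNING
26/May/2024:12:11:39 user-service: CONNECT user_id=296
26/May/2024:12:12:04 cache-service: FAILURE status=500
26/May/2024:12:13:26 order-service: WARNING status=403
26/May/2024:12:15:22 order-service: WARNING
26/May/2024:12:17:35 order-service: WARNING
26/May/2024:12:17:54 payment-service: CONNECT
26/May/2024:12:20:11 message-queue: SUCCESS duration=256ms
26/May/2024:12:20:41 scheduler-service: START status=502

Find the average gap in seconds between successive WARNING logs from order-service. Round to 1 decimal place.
131.9

To calculate average interval:

1. Find all WARNING events for order-service in order
2. Calculate time gaps between consecutive events
3. Compute mean of gaps: 1055 / 8 = 131.9 seconds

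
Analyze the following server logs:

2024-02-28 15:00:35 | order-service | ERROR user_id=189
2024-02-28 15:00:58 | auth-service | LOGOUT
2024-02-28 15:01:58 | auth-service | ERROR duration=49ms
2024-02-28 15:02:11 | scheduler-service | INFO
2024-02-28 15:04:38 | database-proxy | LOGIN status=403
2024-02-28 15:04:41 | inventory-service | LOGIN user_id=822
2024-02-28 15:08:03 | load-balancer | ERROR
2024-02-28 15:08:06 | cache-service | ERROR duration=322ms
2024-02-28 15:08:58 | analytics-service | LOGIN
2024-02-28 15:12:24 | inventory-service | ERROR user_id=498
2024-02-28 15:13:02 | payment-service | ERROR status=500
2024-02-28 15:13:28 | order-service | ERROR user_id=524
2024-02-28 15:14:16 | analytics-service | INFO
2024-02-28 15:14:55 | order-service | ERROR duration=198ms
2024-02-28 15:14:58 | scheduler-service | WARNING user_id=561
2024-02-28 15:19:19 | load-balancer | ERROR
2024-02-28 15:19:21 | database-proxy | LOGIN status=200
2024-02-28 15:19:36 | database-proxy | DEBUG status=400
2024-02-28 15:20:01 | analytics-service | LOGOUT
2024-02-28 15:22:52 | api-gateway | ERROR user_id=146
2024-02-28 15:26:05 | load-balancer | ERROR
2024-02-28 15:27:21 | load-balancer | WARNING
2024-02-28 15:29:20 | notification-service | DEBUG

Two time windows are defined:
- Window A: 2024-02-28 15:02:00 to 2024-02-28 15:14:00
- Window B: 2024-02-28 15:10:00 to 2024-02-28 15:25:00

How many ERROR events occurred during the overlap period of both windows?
3

To find overlap events:

1. Window A: 2024-02-28 15:02:00 to 2024-02-28 15:14:00
2. Window B: 2024-02-28 15:10:00 to 2024-02-28 15:25:00
3. Overlap period: 2024-02-28 15:10:00 to 2024-02-28 15:14:00
4. Count ERROR events in overlap: 3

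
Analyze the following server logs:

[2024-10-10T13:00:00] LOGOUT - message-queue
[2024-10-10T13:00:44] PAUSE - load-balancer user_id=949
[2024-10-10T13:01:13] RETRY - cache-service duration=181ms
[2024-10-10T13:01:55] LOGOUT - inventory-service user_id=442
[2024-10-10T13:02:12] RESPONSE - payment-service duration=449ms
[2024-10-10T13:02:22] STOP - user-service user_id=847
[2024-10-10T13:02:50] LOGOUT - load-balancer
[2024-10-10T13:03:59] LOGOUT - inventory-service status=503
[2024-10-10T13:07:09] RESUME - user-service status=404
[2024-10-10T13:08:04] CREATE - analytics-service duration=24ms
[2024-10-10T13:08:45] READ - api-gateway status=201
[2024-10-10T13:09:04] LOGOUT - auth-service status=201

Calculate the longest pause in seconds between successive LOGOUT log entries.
305

To find the longest gap:

1. Extract all LOGOUT events in chronological order
2. Calculate time differences between consecutive events
3. Find the maximum difference
4. Longest gap: 305 seconds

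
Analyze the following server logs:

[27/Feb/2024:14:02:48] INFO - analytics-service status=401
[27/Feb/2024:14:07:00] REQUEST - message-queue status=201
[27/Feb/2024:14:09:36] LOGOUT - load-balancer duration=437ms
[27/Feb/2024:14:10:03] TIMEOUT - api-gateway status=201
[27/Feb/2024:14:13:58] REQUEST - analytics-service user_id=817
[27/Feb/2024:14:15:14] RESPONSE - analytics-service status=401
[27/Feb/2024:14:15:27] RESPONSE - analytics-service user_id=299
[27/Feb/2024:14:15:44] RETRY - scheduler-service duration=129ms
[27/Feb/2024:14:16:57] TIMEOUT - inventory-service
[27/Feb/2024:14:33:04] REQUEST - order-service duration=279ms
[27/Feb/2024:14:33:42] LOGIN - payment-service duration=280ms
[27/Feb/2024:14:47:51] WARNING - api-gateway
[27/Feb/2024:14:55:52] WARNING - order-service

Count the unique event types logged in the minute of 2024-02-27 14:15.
2

To count unique event types:

1. Filter events in the minute starting at 2024-02-27 14:15
2. Extract event types from matching entries
3. Count unique types: 2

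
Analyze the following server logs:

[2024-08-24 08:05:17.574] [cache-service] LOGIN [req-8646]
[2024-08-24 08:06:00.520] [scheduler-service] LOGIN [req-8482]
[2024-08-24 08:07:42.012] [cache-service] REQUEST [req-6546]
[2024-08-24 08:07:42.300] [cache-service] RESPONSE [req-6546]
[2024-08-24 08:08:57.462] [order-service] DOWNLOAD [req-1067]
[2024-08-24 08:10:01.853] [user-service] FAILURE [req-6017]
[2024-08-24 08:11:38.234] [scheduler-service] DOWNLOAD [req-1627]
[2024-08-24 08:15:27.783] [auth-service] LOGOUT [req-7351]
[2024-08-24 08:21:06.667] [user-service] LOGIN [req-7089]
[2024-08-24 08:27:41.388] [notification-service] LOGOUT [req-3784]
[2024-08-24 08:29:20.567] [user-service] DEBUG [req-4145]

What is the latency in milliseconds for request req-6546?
288

To calculate latency:

1. Find REQUEST with id req-6546: 2024-08-24 08:07:42.012
2. Find RESPONSE with id req-6546: 2024-08-24 08:07:42.300
3. Latency: 2024-08-24 08:07:42.300 - 2024-08-24 08:07:42.012 = 288ms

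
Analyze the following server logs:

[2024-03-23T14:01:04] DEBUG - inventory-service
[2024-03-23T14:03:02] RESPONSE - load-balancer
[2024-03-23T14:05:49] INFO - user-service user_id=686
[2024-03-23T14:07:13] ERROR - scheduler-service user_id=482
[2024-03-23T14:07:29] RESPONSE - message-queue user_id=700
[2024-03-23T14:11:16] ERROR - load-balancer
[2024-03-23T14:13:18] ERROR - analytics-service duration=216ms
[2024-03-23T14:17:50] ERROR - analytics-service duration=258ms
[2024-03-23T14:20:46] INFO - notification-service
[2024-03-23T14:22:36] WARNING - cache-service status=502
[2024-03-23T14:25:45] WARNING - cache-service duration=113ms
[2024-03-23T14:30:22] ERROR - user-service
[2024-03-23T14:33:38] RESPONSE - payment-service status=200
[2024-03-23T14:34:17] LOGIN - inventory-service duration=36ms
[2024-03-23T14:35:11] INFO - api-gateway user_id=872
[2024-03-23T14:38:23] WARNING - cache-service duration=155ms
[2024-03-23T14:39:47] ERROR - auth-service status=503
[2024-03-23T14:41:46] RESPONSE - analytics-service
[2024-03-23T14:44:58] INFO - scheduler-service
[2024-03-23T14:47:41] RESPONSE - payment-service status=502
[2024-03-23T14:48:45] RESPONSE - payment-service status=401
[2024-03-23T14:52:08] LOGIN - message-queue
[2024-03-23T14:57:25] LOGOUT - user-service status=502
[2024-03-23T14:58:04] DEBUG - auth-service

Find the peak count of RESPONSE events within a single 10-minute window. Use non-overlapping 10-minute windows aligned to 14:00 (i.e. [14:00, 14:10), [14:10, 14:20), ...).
3

To find the burst window:

1. Divide the log period into non-overlapping 10-minute windows starting at 14:00
2. Count RESPONSE events in each window
3. Find the window with maximum count
4. Maximum events in a window: 3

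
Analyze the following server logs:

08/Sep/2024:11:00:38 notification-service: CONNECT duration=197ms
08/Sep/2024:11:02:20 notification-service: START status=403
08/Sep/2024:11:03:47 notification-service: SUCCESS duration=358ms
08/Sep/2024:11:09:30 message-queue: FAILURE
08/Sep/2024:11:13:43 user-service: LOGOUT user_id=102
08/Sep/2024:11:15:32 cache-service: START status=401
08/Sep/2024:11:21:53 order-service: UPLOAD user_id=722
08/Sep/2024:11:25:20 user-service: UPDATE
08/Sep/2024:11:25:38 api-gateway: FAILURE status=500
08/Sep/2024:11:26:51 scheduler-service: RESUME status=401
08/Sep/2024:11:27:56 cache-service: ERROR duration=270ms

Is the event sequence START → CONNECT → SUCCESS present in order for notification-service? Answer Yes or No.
No

To verify sequence order:

1. Find all events in sequence START → CONNECT → SUCCESS for notification-service
2. Extract their timestamps
3. Check if timestamps are in ascending order
4. Result: No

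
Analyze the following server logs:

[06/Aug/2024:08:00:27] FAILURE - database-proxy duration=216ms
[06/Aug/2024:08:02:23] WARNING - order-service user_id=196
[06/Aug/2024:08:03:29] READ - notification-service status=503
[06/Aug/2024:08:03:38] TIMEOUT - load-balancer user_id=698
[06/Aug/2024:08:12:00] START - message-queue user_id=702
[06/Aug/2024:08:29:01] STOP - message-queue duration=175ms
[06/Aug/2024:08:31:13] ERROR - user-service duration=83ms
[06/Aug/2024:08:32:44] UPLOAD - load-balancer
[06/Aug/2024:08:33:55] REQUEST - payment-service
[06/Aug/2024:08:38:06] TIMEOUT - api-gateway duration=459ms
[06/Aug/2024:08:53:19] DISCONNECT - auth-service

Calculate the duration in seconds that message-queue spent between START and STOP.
1021

To calculate state duration:

1. Find START event for message-queue: 06/Aug/2024:08:12:00
2. Find STOP event for message-queue: 06/Aug/2024:08:29:01
3. Calculate duration: 06/Aug/2024:08:29:01 - 06/Aug/2024:08:12:00 = 1021 seconds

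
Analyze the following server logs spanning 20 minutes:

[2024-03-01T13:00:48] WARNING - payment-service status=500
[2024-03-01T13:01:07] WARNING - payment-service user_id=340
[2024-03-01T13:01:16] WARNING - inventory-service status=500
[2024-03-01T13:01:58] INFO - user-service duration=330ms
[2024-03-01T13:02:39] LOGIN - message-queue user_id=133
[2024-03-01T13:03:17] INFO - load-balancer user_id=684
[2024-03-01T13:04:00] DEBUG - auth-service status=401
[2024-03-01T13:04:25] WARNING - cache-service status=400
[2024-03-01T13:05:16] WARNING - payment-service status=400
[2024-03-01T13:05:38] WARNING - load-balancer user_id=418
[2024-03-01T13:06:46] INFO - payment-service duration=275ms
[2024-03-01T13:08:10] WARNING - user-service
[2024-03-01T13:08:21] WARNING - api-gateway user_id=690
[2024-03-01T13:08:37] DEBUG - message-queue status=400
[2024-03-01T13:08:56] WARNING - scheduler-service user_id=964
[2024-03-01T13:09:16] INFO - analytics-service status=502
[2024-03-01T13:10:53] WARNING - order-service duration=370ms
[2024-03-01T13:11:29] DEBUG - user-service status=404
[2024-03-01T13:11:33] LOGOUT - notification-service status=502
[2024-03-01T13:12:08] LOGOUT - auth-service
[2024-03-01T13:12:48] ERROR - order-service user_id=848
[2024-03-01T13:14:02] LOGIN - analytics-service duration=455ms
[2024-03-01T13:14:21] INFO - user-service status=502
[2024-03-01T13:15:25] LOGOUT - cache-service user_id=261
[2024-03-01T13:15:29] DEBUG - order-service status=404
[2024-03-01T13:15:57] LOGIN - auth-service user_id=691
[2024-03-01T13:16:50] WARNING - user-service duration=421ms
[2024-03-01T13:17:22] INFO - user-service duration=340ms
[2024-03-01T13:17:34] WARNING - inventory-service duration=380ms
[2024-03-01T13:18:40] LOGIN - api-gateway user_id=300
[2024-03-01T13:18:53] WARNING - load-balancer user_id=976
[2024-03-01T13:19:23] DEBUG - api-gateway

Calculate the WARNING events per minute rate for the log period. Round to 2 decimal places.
0.65

To calculate the rate:

1. Count total WARNING events: 13
2. Total time period: 20 minutes
3. Rate = 13 / 20 = 0.65 events per minute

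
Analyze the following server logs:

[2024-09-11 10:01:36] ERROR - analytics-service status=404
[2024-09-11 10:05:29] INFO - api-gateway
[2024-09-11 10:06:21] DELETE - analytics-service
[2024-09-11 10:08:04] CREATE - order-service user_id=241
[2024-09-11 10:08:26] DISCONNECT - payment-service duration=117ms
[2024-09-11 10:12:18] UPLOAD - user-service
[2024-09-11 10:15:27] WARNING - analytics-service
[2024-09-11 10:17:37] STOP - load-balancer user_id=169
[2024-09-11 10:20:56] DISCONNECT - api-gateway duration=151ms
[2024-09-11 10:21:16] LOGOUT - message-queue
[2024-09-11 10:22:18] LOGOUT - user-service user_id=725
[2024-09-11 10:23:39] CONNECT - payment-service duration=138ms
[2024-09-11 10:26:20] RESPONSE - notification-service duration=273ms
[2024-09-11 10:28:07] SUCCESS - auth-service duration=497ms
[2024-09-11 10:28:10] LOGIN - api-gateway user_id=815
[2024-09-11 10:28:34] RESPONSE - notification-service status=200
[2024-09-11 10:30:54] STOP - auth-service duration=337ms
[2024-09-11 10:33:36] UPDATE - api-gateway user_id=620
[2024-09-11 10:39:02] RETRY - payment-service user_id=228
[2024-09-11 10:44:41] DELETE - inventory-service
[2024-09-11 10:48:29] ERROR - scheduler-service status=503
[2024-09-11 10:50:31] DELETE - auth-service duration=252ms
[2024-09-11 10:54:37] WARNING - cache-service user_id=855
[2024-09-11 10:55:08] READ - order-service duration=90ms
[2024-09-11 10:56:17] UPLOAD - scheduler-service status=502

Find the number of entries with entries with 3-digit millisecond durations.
7

To find matching entries:

1. Pattern to match: entries with 3-digit millisecond durations
2. Scan each log entry for the pattern
3. Count matches: 7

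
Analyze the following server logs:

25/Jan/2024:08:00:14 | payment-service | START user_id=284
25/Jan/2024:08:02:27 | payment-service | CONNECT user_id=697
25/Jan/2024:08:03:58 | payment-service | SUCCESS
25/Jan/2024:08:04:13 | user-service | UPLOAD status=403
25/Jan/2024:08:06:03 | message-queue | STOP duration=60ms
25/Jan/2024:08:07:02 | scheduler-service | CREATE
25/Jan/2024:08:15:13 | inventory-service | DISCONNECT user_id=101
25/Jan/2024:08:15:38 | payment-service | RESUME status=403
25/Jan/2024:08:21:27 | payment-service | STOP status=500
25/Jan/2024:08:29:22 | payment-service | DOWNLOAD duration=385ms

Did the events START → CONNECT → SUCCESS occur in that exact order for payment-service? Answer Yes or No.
Yes

To verify sequence order:

1. Find all events in sequence START → CONNECT → SUCCESS for payment-service
2. Extract their timestamps
3. Check if timestamps are in ascending order
4. Result: Yes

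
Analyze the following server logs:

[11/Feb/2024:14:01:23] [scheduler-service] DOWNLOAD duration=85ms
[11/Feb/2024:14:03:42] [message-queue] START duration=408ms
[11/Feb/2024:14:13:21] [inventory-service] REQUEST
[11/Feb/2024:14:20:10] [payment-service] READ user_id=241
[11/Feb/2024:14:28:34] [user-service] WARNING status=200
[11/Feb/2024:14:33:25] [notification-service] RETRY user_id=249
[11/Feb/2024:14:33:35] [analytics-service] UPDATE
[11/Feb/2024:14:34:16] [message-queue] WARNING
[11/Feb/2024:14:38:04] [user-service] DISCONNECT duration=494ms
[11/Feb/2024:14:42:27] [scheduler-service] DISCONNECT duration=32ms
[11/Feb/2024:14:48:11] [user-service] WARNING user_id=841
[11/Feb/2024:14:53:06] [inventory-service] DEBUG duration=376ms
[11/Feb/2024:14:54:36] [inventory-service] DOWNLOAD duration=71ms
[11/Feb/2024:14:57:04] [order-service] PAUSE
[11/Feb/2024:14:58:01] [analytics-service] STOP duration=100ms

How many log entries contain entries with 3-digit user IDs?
3

To find matching entries:

1. Pattern to match: entries with 3-digit user IDs
2. Scan each log entry for the pattern
3. Count matches: 3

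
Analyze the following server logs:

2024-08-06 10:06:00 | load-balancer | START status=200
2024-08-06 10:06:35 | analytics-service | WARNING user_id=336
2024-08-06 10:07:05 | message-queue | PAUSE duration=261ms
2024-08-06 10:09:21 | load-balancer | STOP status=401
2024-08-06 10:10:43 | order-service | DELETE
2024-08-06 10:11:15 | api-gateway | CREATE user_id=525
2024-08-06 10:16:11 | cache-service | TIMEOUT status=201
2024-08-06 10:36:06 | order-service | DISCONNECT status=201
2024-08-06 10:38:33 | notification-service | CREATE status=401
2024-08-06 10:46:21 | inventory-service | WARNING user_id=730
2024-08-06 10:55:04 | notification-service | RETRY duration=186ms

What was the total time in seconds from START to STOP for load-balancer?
201

To calculate state duration:

1. Find START event for load-balancer: 2024-08-06 10:06:00
2. Find STOP event for load-balancer: 2024-08-06 10:09:21
3. Calculate duration: 2024-08-06 10:09:21 - 2024-08-06 10:06:00 = 201 seconds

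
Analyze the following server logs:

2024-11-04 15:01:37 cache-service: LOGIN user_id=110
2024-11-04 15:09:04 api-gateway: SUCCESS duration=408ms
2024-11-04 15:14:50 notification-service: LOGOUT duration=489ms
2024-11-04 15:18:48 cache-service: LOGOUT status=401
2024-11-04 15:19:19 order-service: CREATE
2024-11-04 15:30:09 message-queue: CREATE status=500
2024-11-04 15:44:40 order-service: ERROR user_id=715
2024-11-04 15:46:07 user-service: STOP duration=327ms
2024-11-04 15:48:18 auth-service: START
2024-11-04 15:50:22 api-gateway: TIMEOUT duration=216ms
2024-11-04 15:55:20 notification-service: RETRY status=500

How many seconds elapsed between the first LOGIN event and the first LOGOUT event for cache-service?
1031

To find the time between events:

1. Locate the first LOGIN event for cache-service: 2024-11-04 15:01:37
2. Locate the first LOGOUT event for cache-service: 2024-11-04 15:18:48
3. Calculate the difference: 2024-11-04 15:18:48 - 2024-11-04 15:01:37 = 1031 seconds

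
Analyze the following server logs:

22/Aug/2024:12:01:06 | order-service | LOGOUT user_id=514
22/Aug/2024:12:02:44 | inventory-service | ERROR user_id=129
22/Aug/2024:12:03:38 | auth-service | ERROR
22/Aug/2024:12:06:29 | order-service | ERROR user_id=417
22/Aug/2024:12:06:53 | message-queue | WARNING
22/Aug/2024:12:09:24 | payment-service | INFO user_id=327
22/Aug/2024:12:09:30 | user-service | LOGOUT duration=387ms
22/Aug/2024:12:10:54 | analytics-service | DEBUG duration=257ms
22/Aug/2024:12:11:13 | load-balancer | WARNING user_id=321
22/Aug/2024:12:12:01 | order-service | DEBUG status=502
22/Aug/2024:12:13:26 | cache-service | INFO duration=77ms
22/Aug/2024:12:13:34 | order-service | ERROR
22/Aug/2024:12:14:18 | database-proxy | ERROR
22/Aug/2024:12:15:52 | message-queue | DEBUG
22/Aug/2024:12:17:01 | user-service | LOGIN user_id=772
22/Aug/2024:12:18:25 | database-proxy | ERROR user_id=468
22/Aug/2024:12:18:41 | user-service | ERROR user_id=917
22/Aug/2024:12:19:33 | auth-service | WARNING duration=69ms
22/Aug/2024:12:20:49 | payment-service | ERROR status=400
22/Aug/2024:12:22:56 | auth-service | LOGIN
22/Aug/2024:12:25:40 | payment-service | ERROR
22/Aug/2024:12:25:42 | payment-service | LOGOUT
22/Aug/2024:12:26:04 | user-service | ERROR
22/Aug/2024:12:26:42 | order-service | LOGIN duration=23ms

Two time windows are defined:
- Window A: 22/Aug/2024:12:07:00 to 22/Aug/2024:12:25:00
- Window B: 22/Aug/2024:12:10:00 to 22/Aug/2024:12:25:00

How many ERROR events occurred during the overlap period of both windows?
5

To find overlap events:

1. Window A: 22/Aug/2024:12:07:00 to 22/Aug/2024:12:25:00
2. Window B: 22/Aug/2024:12:10:00 to 22/Aug/2024:12:25:00
3. Overlap period: 22/Aug/2024:12:10:00 to 22/Aug/2024:12:25:00
4. Count ERROR events in overlap: 5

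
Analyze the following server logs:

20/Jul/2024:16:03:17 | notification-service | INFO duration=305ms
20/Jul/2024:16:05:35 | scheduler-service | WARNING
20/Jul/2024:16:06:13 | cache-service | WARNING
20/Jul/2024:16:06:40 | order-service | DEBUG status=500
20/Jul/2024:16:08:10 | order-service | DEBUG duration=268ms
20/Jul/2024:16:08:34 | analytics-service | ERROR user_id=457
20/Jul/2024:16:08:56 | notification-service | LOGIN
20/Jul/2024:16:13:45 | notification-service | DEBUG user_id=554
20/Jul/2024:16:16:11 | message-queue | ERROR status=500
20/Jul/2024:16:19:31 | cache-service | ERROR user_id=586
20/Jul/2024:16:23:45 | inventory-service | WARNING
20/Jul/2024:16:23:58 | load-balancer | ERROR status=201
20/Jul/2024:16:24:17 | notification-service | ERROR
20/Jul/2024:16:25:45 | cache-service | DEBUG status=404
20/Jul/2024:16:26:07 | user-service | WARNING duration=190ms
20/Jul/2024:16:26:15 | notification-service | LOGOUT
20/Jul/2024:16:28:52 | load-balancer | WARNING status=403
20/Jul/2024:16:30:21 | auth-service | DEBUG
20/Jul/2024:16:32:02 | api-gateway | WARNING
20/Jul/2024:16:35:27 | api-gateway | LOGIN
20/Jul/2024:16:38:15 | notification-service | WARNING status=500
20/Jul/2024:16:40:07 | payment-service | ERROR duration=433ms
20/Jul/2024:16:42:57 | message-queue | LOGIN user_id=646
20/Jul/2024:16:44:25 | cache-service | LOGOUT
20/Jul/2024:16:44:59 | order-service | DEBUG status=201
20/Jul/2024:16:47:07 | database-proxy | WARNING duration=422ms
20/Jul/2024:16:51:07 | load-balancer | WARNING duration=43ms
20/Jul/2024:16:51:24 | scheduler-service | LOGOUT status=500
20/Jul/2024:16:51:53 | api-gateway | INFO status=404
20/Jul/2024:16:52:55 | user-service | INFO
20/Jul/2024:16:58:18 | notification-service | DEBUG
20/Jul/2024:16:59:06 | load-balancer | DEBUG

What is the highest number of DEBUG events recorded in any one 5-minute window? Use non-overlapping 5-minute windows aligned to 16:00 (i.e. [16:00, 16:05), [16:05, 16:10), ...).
2

To find the burst window:

1. Divide the log period into non-overlapping 5-minute windows starting at 16:00
2. Count DEBUG events in each window
3. Find the window with maximum count
4. Maximum events in a window: 2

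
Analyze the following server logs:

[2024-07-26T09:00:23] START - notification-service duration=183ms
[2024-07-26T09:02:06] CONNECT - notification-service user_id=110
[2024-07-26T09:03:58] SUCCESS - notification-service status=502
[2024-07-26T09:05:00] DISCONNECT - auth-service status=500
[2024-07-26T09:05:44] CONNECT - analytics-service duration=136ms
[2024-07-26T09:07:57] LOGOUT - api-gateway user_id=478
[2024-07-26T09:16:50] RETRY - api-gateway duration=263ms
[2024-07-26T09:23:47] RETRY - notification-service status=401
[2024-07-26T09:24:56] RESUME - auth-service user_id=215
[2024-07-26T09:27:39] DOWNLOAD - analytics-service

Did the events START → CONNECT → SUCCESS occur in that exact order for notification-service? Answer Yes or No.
Yes

To verify sequence order:

1. Find all events in sequence START → CONNECT → SUCCESS for notification-service
2. Extract their timestamps
3. Check if timestamps are in ascending order
4. Result: Yes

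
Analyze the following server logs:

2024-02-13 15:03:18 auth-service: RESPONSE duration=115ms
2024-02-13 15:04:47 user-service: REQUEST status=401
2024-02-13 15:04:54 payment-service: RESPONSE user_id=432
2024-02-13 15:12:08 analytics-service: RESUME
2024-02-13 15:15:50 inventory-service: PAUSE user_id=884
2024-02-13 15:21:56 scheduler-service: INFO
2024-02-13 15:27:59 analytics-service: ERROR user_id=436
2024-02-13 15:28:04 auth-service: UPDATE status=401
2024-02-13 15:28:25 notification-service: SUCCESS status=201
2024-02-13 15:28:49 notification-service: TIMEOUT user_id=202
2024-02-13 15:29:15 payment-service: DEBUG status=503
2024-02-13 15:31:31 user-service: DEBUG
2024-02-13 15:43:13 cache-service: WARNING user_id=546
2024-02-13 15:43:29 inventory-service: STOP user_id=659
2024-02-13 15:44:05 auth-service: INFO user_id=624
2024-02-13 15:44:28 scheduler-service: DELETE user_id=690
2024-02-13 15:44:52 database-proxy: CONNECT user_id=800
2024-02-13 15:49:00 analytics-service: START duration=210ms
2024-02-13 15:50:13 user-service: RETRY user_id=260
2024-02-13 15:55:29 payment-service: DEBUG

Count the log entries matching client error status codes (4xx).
2

To find matching entries:

1. Pattern to match: client error status codes (4xx)
2. Scan each log entry for the pattern
3. Count matches: 2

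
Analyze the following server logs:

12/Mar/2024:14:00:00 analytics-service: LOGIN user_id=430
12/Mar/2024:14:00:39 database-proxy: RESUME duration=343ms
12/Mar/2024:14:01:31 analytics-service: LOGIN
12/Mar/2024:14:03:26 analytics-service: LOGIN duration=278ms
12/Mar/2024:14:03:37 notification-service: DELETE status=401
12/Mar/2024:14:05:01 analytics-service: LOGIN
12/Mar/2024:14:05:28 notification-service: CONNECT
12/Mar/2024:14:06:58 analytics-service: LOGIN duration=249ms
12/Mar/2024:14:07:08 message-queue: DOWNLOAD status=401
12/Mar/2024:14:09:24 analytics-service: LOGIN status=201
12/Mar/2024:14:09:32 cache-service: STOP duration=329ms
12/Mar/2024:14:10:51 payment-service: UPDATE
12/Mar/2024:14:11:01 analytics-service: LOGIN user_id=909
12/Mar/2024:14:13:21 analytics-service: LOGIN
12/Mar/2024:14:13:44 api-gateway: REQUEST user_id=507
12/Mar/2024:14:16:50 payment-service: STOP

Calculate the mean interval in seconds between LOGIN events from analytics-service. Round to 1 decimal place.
114.4

To calculate average interval:

1. Find all LOGIN events for analytics-service in order
2. Calculate time gaps between consecutive events
3. Compute mean of gaps: 801 / 7 = 114.4 seconds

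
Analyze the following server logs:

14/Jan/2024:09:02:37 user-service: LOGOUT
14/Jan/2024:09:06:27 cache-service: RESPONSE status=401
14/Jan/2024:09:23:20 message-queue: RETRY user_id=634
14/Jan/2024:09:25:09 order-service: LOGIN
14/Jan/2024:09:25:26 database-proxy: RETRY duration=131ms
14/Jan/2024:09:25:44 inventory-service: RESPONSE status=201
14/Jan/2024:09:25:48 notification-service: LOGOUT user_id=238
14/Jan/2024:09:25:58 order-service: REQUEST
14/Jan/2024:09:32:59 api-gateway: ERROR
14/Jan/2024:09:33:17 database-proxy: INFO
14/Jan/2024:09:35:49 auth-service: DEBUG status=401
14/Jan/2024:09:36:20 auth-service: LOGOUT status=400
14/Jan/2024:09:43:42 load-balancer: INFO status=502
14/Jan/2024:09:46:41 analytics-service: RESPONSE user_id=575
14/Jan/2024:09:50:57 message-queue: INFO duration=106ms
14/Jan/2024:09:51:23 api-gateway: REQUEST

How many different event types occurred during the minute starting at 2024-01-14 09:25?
5

To count unique event types:

1. Filter events in the minute starting at 2024-01-14 09:25
2. Extract event types from matching entries
3. Count unique types: 5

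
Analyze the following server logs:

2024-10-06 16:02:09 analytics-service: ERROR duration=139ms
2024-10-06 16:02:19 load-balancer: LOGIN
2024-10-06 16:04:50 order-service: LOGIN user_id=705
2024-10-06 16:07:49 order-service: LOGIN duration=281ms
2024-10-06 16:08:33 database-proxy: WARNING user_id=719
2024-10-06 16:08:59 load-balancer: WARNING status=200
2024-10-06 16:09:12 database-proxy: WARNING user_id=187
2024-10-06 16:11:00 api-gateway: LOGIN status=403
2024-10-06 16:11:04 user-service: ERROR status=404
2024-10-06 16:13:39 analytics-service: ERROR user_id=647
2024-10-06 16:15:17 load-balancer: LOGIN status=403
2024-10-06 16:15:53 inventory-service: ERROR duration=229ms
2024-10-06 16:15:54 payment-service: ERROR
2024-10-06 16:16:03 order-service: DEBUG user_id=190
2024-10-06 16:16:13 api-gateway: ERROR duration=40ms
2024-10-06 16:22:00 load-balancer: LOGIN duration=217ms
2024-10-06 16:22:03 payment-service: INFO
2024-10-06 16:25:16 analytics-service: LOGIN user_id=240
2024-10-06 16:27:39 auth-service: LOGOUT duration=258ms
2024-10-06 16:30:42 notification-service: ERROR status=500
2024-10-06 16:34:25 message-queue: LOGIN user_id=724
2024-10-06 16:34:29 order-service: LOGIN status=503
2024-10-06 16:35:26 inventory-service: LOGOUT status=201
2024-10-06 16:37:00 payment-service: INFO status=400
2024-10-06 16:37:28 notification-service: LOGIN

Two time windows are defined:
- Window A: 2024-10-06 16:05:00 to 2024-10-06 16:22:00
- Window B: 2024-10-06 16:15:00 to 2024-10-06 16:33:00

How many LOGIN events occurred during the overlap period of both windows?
2

To find overlap events:

1. Window A: 2024-10-06 16:05:00 to 2024-10-06 16:22:00
2. Window B: 2024-10-06 16:15:00 to 2024-10-06 16:33:00
3. Overlap period: 2024-10-06 16:15:00 to 2024-10-06 16:22:00
4. Count LOGIN events in overlap: 2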